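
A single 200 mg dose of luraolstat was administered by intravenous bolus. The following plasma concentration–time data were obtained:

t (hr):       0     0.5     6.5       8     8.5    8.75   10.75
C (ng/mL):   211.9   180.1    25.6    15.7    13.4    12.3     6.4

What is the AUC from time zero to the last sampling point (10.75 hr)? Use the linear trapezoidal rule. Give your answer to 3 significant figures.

Trapezoidal AUC_0→10.75:
  [0→0.5]: (211.9+180.1)/2 × 0.5 = 98.0
  [0.5→6.5]: (180.1+25.6)/2 × 6 = 617.1
  [6.5→8]: (25.6+15.7)/2 × 1.5 = 30.975
  [8→8.5]: (15.7+13.4)/2 × 0.5 = 7.275
  [8.5→8.75]: (13.4+12.3)/2 × 0.25 = 3.2125
  [8.75→10.75]: (12.3+6.4)/2 × 2 = 18.7
  Sum = 775.2625 ng/mL·hr

AUC = 775 ng/mL·hr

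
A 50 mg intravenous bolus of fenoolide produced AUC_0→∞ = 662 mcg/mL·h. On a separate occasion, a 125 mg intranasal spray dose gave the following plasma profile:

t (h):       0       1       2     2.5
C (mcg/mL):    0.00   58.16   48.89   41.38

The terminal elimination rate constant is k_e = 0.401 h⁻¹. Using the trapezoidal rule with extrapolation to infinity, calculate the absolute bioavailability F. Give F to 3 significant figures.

Trapezoidal AUC_0→2.5 (intranasal spray):
  [0→1]: (0.00+58.16)/2 × 1 = 29.08
  [1→2]: (58.16+48.89)/2 × 1 = 53.525
  [2→2.5]: (48.89+41.38)/2 × 0.5 = 22.5675
  Sum = 105.1725 mcg/mL·h
Tail: C_last/k_e = 41.38/0.401 = 103.192
AUC_0→∞ (intranasal spray) = 105.1725 + 103.192 = 208.3645 mcg/mL·h
F = (AUC_ev/D_ev)/(AUC_iv/D_iv) = (208.3645/125)/(662/50) = 1.666916/13.24 = 0.1259

F = 0.126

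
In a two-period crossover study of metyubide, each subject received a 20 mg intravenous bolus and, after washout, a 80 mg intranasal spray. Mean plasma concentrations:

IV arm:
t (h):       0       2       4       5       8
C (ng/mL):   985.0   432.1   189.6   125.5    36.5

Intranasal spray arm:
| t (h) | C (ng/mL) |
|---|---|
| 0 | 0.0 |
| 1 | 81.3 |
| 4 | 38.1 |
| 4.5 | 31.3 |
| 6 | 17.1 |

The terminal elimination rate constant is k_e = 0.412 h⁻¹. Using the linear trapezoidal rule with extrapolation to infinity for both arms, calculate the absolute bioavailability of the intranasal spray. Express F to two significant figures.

Trapezoidal AUC_0→8 (IV):
  [0→2]: (985.0+432.1)/2 × 2 = 1417.1
  [2→4]: (432.1+189.6)/2 × 2 = 621.7
  [4→5]: (189.6+125.5)/2 × 1 = 157.55
  [5→8]: (125.5+36.5)/2 × 3 = 243.0
  Sum = 2439.35 ng/mL·h
IV tail: 36.5/0.412 = 88.592; AUC_iv,0→∞ = 2439.35 + 88.592 = 2527.942 ng/mL·h
Trapezoidal AUC_0→6 (intranasal spray):
  [0→1]: (0.0+81.3)/2 × 1 = 40.65
  [1→4]: (81.3+38.1)/2 × 3 = 179.1
  [4→4.5]: (38.1+31.3)/2 × 0.5 = 17.35
  [4.5→6]: (31.3+17.1)/2 × 1.5 = 36.3
  Sum = 273.4 ng/mL·h
intranasal spray tail: 17.1/0.412 = 41.505; AUC_ev,0→∞ = 273.4 + 41.505 = 314.905 ng/mL·h
F = (AUC_ev/D_ev)/(AUC_iv/D_iv) = (314.905/80)/(2527.942/20) = 3.9363125/126.3971 = 0.0311

F = 0.031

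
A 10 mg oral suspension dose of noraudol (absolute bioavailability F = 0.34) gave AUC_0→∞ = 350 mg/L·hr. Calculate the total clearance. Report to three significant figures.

CL = 0.00971 L/hr

CL = F × Dose / AUC_0→∞
   = 0.34 × 10 / 350 = 0.00971429 L/hr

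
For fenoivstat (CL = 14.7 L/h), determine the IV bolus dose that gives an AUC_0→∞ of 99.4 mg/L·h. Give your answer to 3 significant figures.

Dose_iv = CL × AUC_0→∞
     = 14.7 × 99.4 = 1461.18 mg

Dose = 1460 mg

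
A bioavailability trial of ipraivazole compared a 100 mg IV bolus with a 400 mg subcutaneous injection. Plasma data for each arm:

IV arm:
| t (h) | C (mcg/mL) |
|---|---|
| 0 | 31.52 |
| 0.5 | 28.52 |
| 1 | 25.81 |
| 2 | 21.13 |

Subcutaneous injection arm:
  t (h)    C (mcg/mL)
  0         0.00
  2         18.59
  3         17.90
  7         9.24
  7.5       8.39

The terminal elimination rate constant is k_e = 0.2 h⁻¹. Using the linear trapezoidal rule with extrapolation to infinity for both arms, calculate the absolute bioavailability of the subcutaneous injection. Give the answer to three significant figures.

Trapezoidal AUC_0→2 (IV):
  [0→0.5]: (31.52+28.52)/2 × 0.5 = 15.01
  [0.5→1]: (28.52+25.81)/2 × 0.5 = 13.5825
  [1→2]: (25.81+21.13)/2 × 1 = 23.47
  Sum = 52.0625 mcg/mL·h
IV tail: 21.13/0.2 = 105.650; AUC_iv,0→∞ = 52.0625 + 105.650 = 157.7125 mcg/mL·h
Trapezoidal AUC_0→7.5 (subcutaneous injection):
  [0→2]: (0.00+18.59)/2 × 2 = 18.59
  [2→3]: (18.59+17.90)/2 × 1 = 18.245
  [3→7]: (17.90+9.24)/2 × 4 = 54.28
  [7→7.5]: (9.24+8.39)/2 × 0.5 = 4.4075
  Sum = 95.5225 mcg/mL·h
subcutaneous injection tail: 8.39/0.2 = 41.950; AUC_ev,0→∞ = 95.5225 + 41.950 = 137.4725 mcg/mL·h
F = (AUC_ev/D_ev)/(AUC_iv/D_iv) = (137.4725/400)/(157.7125/100) = 0.34368125/1.577125 = 0.2179

F = 0.218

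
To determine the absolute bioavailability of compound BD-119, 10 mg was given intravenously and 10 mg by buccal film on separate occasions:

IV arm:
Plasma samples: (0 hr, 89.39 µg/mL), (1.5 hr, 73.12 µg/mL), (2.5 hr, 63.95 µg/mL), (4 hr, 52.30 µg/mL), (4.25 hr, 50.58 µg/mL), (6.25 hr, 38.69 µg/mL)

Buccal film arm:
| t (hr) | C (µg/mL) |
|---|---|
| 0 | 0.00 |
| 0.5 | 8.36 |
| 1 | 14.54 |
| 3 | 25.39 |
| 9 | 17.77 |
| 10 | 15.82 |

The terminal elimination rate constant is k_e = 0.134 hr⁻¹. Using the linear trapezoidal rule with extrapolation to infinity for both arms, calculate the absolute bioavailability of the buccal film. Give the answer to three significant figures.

F = 0.467

Trapezoidal AUC_0→6.25 (IV):
  [0→1.5]: (89.39+73.12)/2 × 1.5 = 121.8825
  [1.5→2.5]: (73.12+63.95)/2 × 1 = 68.535
  [2.5→4]: (63.95+52.30)/2 × 1.5 = 87.1875
  [4→4.25]: (52.30+50.58)/2 × 0.25 = 12.86
  [4.25→6.25]: (50.58+38.69)/2 × 2 = 89.27
  Sum = 379.735 µg/mL·hr
IV tail: 38.69/0.134 = 288.731; AUC_iv,0→∞ = 379.735 + 288.731 = 668.466 µg/mL·hr
Trapezoidal AUC_0→10 (buccal film):
  [0→0.5]: (0.00+8.36)/2 × 0.5 = 2.09
  [0.5→1]: (8.36+14.54)/2 × 0.5 = 5.725
  [1→3]: (14.54+25.39)/2 × 2 = 39.93
  [3→9]: (25.39+17.77)/2 × 6 = 129.48
  [9→10]: (17.77+15.82)/2 × 1 = 16.795
  Sum = 194.02 µg/mL·hr
buccal film tail: 15.82/0.134 = 118.060; AUC_ev,0→∞ = 194.02 + 118.060 = 312.08 µg/mL·hr
F = (AUC_ev/D_ev)/(AUC_iv/D_iv) = (312.08/10)/(668.466/10) = 31.208/66.8466 = 0.4669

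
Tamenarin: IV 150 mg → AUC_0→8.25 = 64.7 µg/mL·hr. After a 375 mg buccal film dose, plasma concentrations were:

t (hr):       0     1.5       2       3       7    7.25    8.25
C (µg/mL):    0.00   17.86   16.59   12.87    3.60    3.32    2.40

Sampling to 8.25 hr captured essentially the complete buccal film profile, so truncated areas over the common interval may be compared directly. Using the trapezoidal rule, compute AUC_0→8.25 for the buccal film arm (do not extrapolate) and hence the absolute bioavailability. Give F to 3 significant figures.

F = 0.454

Trapezoidal AUC_0→8.25 (buccal film):
  [0→1.5]: (0.00+17.86)/2 × 1.5 = 13.395
  [1.5→2]: (17.86+16.59)/2 × 0.5 = 8.6125
  [2→3]: (16.59+12.87)/2 × 1 = 14.73
  [3→7]: (12.87+3.60)/2 × 4 = 32.94
  [7→7.25]: (3.60+3.32)/2 × 0.25 = 0.865
  [7.25→8.25]: (3.32+2.40)/2 × 1 = 2.86
  Sum = 73.4025 µg/mL·hr
F = (AUC_ev/D_ev)/(AUC_iv/D_iv) = (73.4025/375)/(64.7/150) = 0.19574/0.431333 = 0.4538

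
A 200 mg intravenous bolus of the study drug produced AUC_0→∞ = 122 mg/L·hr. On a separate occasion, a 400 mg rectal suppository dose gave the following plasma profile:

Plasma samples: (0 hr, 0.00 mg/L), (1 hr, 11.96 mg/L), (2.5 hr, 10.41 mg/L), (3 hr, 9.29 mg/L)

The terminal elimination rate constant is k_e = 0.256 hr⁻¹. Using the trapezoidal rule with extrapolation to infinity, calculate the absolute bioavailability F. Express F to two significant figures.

F = 0.26

Trapezoidal AUC_0→3 (rectal suppository):
  [0→1]: (0.00+11.96)/2 × 1 = 5.98
  [1→2.5]: (11.96+10.41)/2 × 1.5 = 16.7775
  [2.5→3]: (10.41+9.29)/2 × 0.5 = 4.925
  Sum = 27.6825 mg/L·hr
Tail: C_last/k_e = 9.29/0.256 = 36.289
AUC_0→∞ (rectal suppository) = 27.6825 + 36.289 = 63.9715 mg/L·hr
F = (AUC_ev/D_ev)/(AUC_iv/D_iv) = (63.9715/400)/(122/200) = 0.15992875/0.61 = 0.2622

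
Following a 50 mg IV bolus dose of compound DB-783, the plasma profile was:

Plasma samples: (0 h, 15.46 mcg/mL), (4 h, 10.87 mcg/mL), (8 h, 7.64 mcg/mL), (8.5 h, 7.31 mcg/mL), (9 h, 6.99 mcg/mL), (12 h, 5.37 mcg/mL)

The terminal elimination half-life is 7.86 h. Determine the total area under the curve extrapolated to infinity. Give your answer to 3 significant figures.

Trapezoidal AUC_0→12:
  [0→4]: (15.46+10.87)/2 × 4 = 52.66
  [4→8]: (10.87+7.64)/2 × 4 = 37.02
  [8→8.5]: (7.64+7.31)/2 × 0.5 = 3.7375
  [8.5→9]: (7.31+6.99)/2 × 0.5 = 3.575
  [9→12]: (6.99+5.37)/2 × 3 = 18.54
  Sum = 115.5325 mcg/mL·h
k_e = ln2 / t½ = 0.693147 / 7.86 = 0.0882 h^-1
Extrapolated tail: C_last / k_e = 5.37 / 0.0882 = 60.884
AUC_0→∞ = 115.5325 + 60.884 = 176.4165 mcg/mL·h

AUC = 176 mcg/mL·h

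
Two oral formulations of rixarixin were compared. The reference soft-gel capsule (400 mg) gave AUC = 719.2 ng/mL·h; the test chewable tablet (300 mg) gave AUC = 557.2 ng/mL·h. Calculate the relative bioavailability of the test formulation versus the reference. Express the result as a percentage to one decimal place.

F_rel = (AUC_test/D_test) / (AUC_ref/D_ref)
      = (557.2/300) / (719.2/400)
      = 1.85733 / 1.798 = 1.0330 = 103.30%

F_rel = 103.3%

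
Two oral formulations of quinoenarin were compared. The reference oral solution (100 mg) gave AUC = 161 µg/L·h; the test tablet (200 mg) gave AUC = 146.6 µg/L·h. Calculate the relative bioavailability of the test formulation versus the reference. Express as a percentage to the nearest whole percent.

F_rel = (AUC_test/D_test) / (AUC_ref/D_ref)
      = (146.6/200) / (161/100)
      = 0.733 / 1.61 = 0.4553 = 45.53%

F_rel = 46%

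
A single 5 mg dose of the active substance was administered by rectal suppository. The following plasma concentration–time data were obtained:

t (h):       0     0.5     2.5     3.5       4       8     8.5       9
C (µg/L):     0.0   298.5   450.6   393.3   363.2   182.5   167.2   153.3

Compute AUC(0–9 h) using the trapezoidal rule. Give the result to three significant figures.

AUC = 2690 µg/L·h

Trapezoidal AUC_0→9:
  [0→0.5]: (0.0+298.5)/2 × 0.5 = 74.625
  [0.5→2.5]: (298.5+450.6)/2 × 2 = 749.1
  [2.5→3.5]: (450.6+393.3)/2 × 1 = 421.95
  [3.5→4]: (393.3+363.2)/2 × 0.5 = 189.125
  [4→8]: (363.2+182.5)/2 × 4 = 1091.4
  [8→8.5]: (182.5+167.2)/2 × 0.5 = 87.425
  [8.5→9]: (167.2+153.3)/2 × 0.5 = 80.125
  Sum = 2693.75 µg/L·h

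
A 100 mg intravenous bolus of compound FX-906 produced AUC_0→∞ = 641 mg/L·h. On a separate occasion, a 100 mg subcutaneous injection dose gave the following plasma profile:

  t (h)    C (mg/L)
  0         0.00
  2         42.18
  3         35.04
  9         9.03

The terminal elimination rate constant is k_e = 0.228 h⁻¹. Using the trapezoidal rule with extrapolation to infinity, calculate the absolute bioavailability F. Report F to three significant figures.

F = 0.394

Trapezoidal AUC_0→9 (subcutaneous injection):
  [0→2]: (0.00+42.18)/2 × 2 = 42.18
  [2→3]: (42.18+35.04)/2 × 1 = 38.61
  [3→9]: (35.04+9.03)/2 × 6 = 132.21
  Sum = 213.0 mg/L·h
Tail: C_last/k_e = 9.03/0.228 = 39.605
AUC_0→∞ (subcutaneous injection) = 213.0 + 39.605 = 252.605 mg/L·h
F = (AUC_ev/D_ev)/(AUC_iv/D_iv) = (252.605/100)/(641/100) = 2.52605/6.41 = 0.3941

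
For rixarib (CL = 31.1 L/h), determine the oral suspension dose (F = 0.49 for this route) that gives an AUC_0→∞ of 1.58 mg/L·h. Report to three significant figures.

Dose = 100 mg

Dose = CL × AUC_0→∞ / F
     = 31.1 × 1.58 / 0.49 = 100.282 mg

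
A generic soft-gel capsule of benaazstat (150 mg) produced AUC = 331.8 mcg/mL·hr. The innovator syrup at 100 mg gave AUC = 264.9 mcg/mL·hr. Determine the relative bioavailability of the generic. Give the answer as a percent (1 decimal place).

F_rel = 83.5%

F_rel = (AUC_test/D_test) / (AUC_ref/D_ref)
      = (331.8/150) / (264.9/100)
      = 2.212 / 2.649 = 0.8350 = 83.50%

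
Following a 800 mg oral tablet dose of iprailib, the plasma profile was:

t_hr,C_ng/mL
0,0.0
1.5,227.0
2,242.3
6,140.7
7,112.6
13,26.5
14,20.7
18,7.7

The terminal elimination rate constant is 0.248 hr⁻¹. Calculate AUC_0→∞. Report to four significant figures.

AUC = 1709 ng/mL·hr

Trapezoidal AUC_0→18:
  [0→1.5]: (0.0+227.0)/2 × 1.5 = 170.25
  [1.5→2]: (227.0+242.3)/2 × 0.5 = 117.325
  [2→6]: (242.3+140.7)/2 × 4 = 766.0
  [6→7]: (140.7+112.6)/2 × 1 = 126.65
  [7→13]: (112.6+26.5)/2 × 6 = 417.3
  [13→14]: (26.5+20.7)/2 × 1 = 23.6
  [14→18]: (20.7+7.7)/2 × 4 = 56.8
  Sum = 1677.925 ng/mL·hr
Extrapolated tail: C_last / k_e = 7.7 / 0.248 = 31.048
AUC_0→∞ = 1677.925 + 31.048 = 1708.973 ng/mL·hr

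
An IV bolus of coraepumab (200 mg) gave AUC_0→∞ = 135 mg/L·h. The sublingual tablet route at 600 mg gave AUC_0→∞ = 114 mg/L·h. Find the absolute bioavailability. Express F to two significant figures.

F = 0.28

F = (AUC_ev / D_ev) / (AUC_iv / D_iv)
  = (114/600) / (135/200)
  = 0.19 / 0.675 = 0.2815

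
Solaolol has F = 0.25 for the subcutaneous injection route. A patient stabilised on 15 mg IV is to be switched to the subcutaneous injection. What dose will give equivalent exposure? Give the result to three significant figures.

D_subcutaneous = 60.0 mg

For equal systemic exposure: F × D_ev = D_iv
D_ev = D_iv / F = 15 / 0.25 = 60 mg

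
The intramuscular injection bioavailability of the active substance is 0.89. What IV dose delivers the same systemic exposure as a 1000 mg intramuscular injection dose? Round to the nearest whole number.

Systemic exposure from an extravascular dose = F × D_ev, so the equivalent IV dose is F × D_ev.
D_iv = F × D_ev = 0.89 × 1000 = 890 mg

D_iv = 890 mg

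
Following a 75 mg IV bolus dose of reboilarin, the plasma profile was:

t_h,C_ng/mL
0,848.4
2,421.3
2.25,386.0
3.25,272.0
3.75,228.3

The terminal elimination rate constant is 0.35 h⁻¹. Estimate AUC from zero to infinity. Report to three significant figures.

Trapezoidal AUC_0→3.75:
  [0→2]: (848.4+421.3)/2 × 2 = 1269.7
  [2→2.25]: (421.3+386.0)/2 × 0.25 = 100.9125
  [2.25→3.25]: (386.0+272.0)/2 × 1 = 329.0
  [3.25→3.75]: (272.0+228.3)/2 × 0.5 = 125.075
  Sum = 1824.6875 ng/mL·h
Extrapolated tail: C_last / k_e = 228.3 / 0.35 = 652.286
AUC_0→∞ = 1824.6875 + 652.286 = 2476.9735 ng/mL·h

AUC = 2480 ng/mL·h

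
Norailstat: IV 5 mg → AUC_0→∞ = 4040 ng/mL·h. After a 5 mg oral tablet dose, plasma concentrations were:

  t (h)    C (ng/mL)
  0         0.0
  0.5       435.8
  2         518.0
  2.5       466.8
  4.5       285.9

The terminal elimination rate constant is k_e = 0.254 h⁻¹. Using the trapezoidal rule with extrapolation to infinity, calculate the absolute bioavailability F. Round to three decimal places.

F = 0.730

Trapezoidal AUC_0→4.5 (oral tablet):
  [0→0.5]: (0.0+435.8)/2 × 0.5 = 108.95
  [0.5→2]: (435.8+518.0)/2 × 1.5 = 715.35
  [2→2.5]: (518.0+466.8)/2 × 0.5 = 246.2
  [2.5→4.5]: (466.8+285.9)/2 × 2 = 752.7
  Sum = 1823.2 ng/mL·h
Tail: C_last/k_e = 285.9/0.254 = 1125.591
AUC_0→∞ (oral tablet) = 1823.2 + 1125.591 = 2948.791 ng/mL·h
F = (AUC_ev/D_ev)/(AUC_iv/D_iv) = (2948.791/5)/(4040/5) = 589.7582/808 = 0.7299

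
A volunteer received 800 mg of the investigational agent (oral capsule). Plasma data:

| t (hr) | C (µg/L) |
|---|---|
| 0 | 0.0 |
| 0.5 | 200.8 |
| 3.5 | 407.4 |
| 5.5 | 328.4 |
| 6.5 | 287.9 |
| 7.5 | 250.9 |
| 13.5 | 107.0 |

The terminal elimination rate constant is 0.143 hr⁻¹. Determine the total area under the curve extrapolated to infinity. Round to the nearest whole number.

AUC = 4098 µg/L·hr

Trapezoidal AUC_0→13.5:
  [0→0.5]: (0.0+200.8)/2 × 0.5 = 50.2
  [0.5→3.5]: (200.8+407.4)/2 × 3 = 912.3
  [3.5→5.5]: (407.4+328.4)/2 × 2 = 735.8
  [5.5→6.5]: (328.4+287.9)/2 × 1 = 308.15
  [6.5→7.5]: (287.9+250.9)/2 × 1 = 269.4
  [7.5→13.5]: (250.9+107.0)/2 × 6 = 1073.7
  Sum = 3349.55 µg/L·hr
Extrapolated tail: C_last / k_e = 107.0 / 0.143 = 748.252
AUC_0→∞ = 3349.55 + 748.252 = 4097.802 µg/L·hr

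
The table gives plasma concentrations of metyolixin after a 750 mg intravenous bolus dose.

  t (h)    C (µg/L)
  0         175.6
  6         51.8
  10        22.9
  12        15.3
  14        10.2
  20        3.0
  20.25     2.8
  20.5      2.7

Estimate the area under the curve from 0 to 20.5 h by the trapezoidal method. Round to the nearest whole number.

AUC = 936 µg/L·h

Trapezoidal AUC_0→20.5:
  [0→6]: (175.6+51.8)/2 × 6 = 682.2
  [6→10]: (51.8+22.9)/2 × 4 = 149.4
  [10→12]: (22.9+15.3)/2 × 2 = 38.2
  [12→14]: (15.3+10.2)/2 × 2 = 25.5
  [14→20]: (10.2+3.0)/2 × 6 = 39.6
  [20→20.25]: (3.0+2.8)/2 × 0.25 = 0.725
  [20.25→20.5]: (2.8+2.7)/2 × 0.25 = 0.6875
  Sum = 936.3125 µg/L·h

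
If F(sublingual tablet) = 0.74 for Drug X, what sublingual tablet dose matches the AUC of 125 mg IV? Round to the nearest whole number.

For equal systemic exposure: F × D_ev = D_iv
D_ev = D_iv / F = 125 / 0.74 = 168.919 mg

D_sublingual = 169 mg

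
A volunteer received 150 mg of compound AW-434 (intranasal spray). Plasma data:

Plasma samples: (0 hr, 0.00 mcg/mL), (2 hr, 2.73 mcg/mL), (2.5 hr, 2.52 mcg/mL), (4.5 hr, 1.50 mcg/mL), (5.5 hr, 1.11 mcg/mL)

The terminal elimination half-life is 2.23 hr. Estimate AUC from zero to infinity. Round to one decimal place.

Trapezoidal AUC_0→5.5:
  [0→2]: (0.00+2.73)/2 × 2 = 2.73
  [2→2.5]: (2.73+2.52)/2 × 0.5 = 1.3125
  [2.5→4.5]: (2.52+1.50)/2 × 2 = 4.02
  [4.5→5.5]: (1.50+1.11)/2 × 1 = 1.305
  Sum = 9.3675 mcg/mL·hr
k_e = ln2 / t½ = 0.693147 / 2.23 = 0.3108 hr^-1
Extrapolated tail: C_last / k_e = 1.11 / 0.3108 = 3.571
AUC_0→∞ = 9.3675 + 3.571 = 12.9385 mcg/mL·hr

AUC = 12.9 mcg/mL·hr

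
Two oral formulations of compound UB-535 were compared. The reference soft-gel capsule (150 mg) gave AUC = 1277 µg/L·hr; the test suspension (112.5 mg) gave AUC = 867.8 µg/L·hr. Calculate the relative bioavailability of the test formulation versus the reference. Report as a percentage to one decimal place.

F_rel = 90.6%

F_rel = (AUC_test/D_test) / (AUC_ref/D_ref)
      = (867.8/112.5) / (1277/150)
      = 7.71378 / 8.51333 = 0.9061 = 90.61%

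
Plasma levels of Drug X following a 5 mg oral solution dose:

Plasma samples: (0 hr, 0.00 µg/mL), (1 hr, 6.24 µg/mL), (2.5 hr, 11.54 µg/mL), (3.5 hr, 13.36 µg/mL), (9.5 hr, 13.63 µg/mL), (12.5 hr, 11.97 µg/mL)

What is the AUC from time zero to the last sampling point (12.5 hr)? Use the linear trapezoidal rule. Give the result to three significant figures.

Trapezoidal AUC_0→12.5:
  [0→1]: (0.00+6.24)/2 × 1 = 3.12
  [1→2.5]: (6.24+11.54)/2 × 1.5 = 13.335
  [2.5→3.5]: (11.54+13.36)/2 × 1 = 12.45
  [3.5→9.5]: (13.36+13.63)/2 × 6 = 80.97
  [9.5→12.5]: (13.63+11.97)/2 × 3 = 38.4
  Sum = 148.275 µg/mL·hr

AUC = 148 µg/mL·hr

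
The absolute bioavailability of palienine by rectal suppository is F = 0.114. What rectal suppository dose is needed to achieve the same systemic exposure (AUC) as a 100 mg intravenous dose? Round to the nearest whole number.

D_rectal = 877 mg

For equal systemic exposure: F × D_ev = D_iv
D_ev = D_iv / F = 100 / 0.114 = 877.193 mg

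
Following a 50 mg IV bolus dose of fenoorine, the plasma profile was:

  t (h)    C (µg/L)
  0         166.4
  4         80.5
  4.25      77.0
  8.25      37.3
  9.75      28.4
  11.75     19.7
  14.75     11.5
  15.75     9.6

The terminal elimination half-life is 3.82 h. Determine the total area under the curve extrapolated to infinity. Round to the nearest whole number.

Trapezoidal AUC_0→15.75:
  [0→4]: (166.4+80.5)/2 × 4 = 493.8
  [4→4.25]: (80.5+77.0)/2 × 0.25 = 19.6875
  [4.25→8.25]: (77.0+37.3)/2 × 4 = 228.6
  [8.25→9.75]: (37.3+28.4)/2 × 1.5 = 49.275
  [9.75→11.75]: (28.4+19.7)/2 × 2 = 48.1
  [11.75→14.75]: (19.7+11.5)/2 × 3 = 46.8
  [14.75→15.75]: (11.5+9.6)/2 × 1 = 10.55
  Sum = 896.8125 µg/L·h
k_e = ln2 / t½ = 0.693147 / 3.82 = 0.1815 h^-1
Extrapolated tail: C_last / k_e = 9.6 / 0.1815 = 52.893
AUC_0→∞ = 896.8125 + 52.893 = 949.7055 µg/L·h

AUC = 950 µg/L·h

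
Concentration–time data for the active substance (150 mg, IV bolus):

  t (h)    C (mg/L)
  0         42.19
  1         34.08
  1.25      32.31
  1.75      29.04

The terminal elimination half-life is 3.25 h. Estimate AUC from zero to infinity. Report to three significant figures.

Trapezoidal AUC_0→1.75:
  [0→1]: (42.19+34.08)/2 × 1 = 38.135
  [1→1.25]: (34.08+32.31)/2 × 0.25 = 8.29875
  [1.25→1.75]: (32.31+29.04)/2 × 0.5 = 15.3375
  Sum = 61.77125 mg/L·h
k_e = ln2 / t½ = 0.693147 / 3.25 = 0.2133 h^-1
Extrapolated tail: C_last / k_e = 29.04 / 0.2133 = 136.146
AUC_0→∞ = 61.77125 + 136.146 = 197.91725 mg/L·h

AUC = 198 mg/L·h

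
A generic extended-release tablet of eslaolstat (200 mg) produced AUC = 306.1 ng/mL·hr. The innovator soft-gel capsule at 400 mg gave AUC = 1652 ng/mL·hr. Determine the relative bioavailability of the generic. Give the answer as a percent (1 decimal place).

F_rel = 37.1%

F_rel = (AUC_test/D_test) / (AUC_ref/D_ref)
      = (306.1/200) / (1652/400)
      = 1.5305 / 4.13 = 0.3706 = 37.06%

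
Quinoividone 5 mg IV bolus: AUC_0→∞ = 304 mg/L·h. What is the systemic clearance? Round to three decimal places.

CL = 0.016 L/h

CL = Dose_iv / AUC_0→∞
   = 5 / 304 = 0.0164474 L/h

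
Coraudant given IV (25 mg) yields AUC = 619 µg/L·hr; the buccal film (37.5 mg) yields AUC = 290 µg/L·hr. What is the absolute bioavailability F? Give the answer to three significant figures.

F = (AUC_ev / D_ev) / (AUC_iv / D_iv)
  = (290/37.5) / (619/25)
  = 7.73333 / 24.76 = 0.3123

F = 0.312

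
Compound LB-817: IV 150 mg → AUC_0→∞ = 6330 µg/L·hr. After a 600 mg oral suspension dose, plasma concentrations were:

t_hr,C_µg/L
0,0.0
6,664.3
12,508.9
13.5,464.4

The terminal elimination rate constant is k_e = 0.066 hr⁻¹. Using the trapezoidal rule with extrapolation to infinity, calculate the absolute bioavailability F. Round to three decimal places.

F = 0.524

Trapezoidal AUC_0→13.5 (oral suspension):
  [0→6]: (0.0+664.3)/2 × 6 = 1992.9
  [6→12]: (664.3+508.9)/2 × 6 = 3519.6
  [12→13.5]: (508.9+464.4)/2 × 1.5 = 729.975
  Sum = 6242.475 µg/L·hr
Tail: C_last/k_e = 464.4/0.066 = 7036.364
AUC_0→∞ (oral suspension) = 6242.475 + 7036.364 = 13278.839 µg/L·hr
F = (AUC_ev/D_ev)/(AUC_iv/D_iv) = (13278.839/600)/(6330/150) = 22.1314/42.2 = 0.5244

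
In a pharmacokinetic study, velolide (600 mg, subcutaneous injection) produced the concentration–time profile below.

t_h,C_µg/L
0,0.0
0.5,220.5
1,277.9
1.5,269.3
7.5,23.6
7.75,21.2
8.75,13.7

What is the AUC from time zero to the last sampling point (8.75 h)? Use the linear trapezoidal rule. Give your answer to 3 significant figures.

AUC = 1220 µg/L·h

Trapezoidal AUC_0→8.75:
  [0→0.5]: (0.0+220.5)/2 × 0.5 = 55.125
  [0.5→1]: (220.5+277.9)/2 × 0.5 = 124.6
  [1→1.5]: (277.9+269.3)/2 × 0.5 = 136.8
  [1.5→7.5]: (269.3+23.6)/2 × 6 = 878.7
  [7.5→7.75]: (23.6+21.2)/2 × 0.25 = 5.6
  [7.75→8.75]: (21.2+13.7)/2 × 1 = 17.45
  Sum = 1218.275 µg/L·h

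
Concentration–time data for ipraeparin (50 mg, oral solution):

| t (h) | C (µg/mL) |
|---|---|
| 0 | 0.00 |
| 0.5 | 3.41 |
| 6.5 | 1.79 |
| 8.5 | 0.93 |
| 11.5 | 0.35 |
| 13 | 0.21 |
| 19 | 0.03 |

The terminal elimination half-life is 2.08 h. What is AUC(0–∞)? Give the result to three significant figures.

Trapezoidal AUC_0→19:
  [0→0.5]: (0.00+3.41)/2 × 0.5 = 0.8525
  [0.5→6.5]: (3.41+1.79)/2 × 6 = 15.6
  [6.5→8.5]: (1.79+0.93)/2 × 2 = 2.72
  [8.5→11.5]: (0.93+0.35)/2 × 3 = 1.92
  [11.5→13]: (0.35+0.21)/2 × 1.5 = 0.42
  [13→19]: (0.21+0.03)/2 × 6 = 0.72
  Sum = 22.2325 µg/mL·h
k_e = ln2 / t½ = 0.693147 / 2.08 = 0.3332 h^-1
Extrapolated tail: C_last / k_e = 0.03 / 0.3332 = 0.090
AUC_0→∞ = 22.2325 + 0.090 = 22.3225 µg/mL·h

AUC = 22.3 µg/mL·h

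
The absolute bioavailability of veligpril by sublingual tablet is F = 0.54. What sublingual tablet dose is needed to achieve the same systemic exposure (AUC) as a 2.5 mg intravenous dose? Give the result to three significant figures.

D_sublingual = 4.63 mg

For equal systemic exposure: F × D_ev = D_iv
D_ev = D_iv / F = 2.5 / 0.54 = 4.62963 mg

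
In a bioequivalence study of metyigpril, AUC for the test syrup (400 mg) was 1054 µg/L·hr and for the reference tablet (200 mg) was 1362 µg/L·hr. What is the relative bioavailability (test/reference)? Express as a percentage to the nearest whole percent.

F_rel = 39%

F_rel = (AUC_test/D_test) / (AUC_ref/D_ref)
      = (1054/400) / (1362/200)
      = 2.635 / 6.81 = 0.3869 = 38.69%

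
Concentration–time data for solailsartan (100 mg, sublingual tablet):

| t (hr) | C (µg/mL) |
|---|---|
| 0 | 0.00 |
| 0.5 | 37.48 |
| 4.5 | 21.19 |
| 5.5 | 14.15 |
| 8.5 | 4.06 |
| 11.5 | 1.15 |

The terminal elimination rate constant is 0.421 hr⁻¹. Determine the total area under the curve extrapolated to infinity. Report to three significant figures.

Trapezoidal AUC_0→11.5:
  [0→0.5]: (0.00+37.48)/2 × 0.5 = 9.37
  [0.5→4.5]: (37.48+21.19)/2 × 4 = 117.34
  [4.5→5.5]: (21.19+14.15)/2 × 1 = 17.67
  [5.5→8.5]: (14.15+4.06)/2 × 3 = 27.315
  [8.5→11.5]: (4.06+1.15)/2 × 3 = 7.815
  Sum = 179.51 µg/mL·hr
Extrapolated tail: C_last / k_e = 1.15 / 0.421 = 2.732
AUC_0→∞ = 179.51 + 2.732 = 182.242 µg/mL·hr

AUC = 182 µg/mL·hr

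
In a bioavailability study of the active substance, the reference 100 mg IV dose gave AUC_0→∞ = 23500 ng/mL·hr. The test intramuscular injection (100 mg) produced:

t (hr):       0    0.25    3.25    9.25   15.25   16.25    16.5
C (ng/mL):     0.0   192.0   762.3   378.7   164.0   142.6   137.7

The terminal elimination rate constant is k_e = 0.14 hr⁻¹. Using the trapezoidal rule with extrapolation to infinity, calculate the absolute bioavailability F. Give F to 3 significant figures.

F = 0.327

Trapezoidal AUC_0→16.5 (intramuscular injection):
  [0→0.25]: (0.0+192.0)/2 × 0.25 = 24.0
  [0.25→3.25]: (192.0+762.3)/2 × 3 = 1431.45
  [3.25→9.25]: (762.3+378.7)/2 × 6 = 3423.0
  [9.25→15.25]: (378.7+164.0)/2 × 6 = 1628.1
  [15.25→16.25]: (164.0+142.6)/2 × 1 = 153.3
  [16.25→16.5]: (142.6+137.7)/2 × 0.25 = 35.0375
  Sum = 6694.8875 ng/mL·hr
Tail: C_last/k_e = 137.7/0.14 = 983.571
AUC_0→∞ (intramuscular injection) = 6694.8875 + 983.571 = 7678.4585 ng/mL·hr
F = (AUC_ev/D_ev)/(AUC_iv/D_iv) = (7678.4585/100)/(23500/100) = 76.784585/235 = 0.3267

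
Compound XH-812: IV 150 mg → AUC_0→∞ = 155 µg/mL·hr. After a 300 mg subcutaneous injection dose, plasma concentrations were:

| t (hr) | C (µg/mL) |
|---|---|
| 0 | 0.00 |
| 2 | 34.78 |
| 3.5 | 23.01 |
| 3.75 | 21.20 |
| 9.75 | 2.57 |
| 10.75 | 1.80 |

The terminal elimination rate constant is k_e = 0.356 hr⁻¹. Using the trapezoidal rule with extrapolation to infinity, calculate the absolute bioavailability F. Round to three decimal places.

F = 0.523

Trapezoidal AUC_0→10.75 (subcutaneous injection):
  [0→2]: (0.00+34.78)/2 × 2 = 34.78
  [2→3.5]: (34.78+23.01)/2 × 1.5 = 43.3425
  [3.5→3.75]: (23.01+21.20)/2 × 0.25 = 5.52625
  [3.75→9.75]: (21.20+2.57)/2 × 6 = 71.31
  [9.75→10.75]: (2.57+1.80)/2 × 1 = 2.185
  Sum = 157.14375 µg/mL·hr
Tail: C_last/k_e = 1.80/0.356 = 5.056
AUC_0→∞ (subcutaneous injection) = 157.14375 + 5.056 = 162.19975 µg/mL·hr
F = (AUC_ev/D_ev)/(AUC_iv/D_iv) = (162.19975/300)/(155/150) = 0.540666/1.03333 = 0.5232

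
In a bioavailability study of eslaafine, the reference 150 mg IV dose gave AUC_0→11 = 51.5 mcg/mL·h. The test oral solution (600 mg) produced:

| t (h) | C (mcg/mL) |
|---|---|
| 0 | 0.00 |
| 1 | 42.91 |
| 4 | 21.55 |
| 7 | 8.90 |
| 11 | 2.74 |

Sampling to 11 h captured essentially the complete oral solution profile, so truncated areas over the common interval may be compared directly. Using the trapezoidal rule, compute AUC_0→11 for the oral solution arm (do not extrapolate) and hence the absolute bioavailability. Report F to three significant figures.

F = 0.908

Trapezoidal AUC_0→11 (oral solution):
  [0→1]: (0.00+42.91)/2 × 1 = 21.455
  [1→4]: (42.91+21.55)/2 × 3 = 96.69
  [4→7]: (21.55+8.90)/2 × 3 = 45.675
  [7→11]: (8.90+2.74)/2 × 4 = 23.28
  Sum = 187.1 mcg/mL·h
F = (AUC_ev/D_ev)/(AUC_iv/D_iv) = (187.1/600)/(51.5/150) = 0.311833/0.343333 = 0.9083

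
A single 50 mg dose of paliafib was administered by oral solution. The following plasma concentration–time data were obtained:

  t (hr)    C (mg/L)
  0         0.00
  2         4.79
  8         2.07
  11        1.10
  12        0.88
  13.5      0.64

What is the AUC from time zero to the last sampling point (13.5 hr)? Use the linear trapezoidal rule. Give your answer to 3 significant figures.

AUC = 32.3 mg/L·hr

Trapezoidal AUC_0→13.5:
  [0→2]: (0.00+4.79)/2 × 2 = 4.79
  [2→8]: (4.79+2.07)/2 × 6 = 20.58
  [8→11]: (2.07+1.10)/2 × 3 = 4.755
  [11→12]: (1.10+0.88)/2 × 1 = 0.99
  [12→13.5]: (0.88+0.64)/2 × 1.5 = 1.14
  Sum = 32.255 mg/L·hr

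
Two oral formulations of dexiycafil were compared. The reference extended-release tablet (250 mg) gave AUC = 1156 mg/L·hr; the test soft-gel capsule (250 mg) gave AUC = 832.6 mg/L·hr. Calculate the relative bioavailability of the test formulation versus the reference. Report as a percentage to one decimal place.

F_rel = (AUC_test/D_test) / (AUC_ref/D_ref)
      = (832.6/250) / (1156/250)
      = 3.3304 / 4.624 = 0.7202 = 72.02%

F_rel = 72.0%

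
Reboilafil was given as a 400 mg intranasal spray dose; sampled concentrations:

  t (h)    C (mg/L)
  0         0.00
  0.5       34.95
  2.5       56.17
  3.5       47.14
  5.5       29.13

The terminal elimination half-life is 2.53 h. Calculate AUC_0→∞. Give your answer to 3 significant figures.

Trapezoidal AUC_0→5.5:
  [0→0.5]: (0.00+34.95)/2 × 0.5 = 8.7375
  [0.5→2.5]: (34.95+56.17)/2 × 2 = 91.12
  [2.5→3.5]: (56.17+47.14)/2 × 1 = 51.655
  [3.5→5.5]: (47.14+29.13)/2 × 2 = 76.27
  Sum = 227.7825 mg/L·h
k_e = ln2 / t½ = 0.693147 / 2.53 = 0.2740 h^-1
Extrapolated tail: C_last / k_e = 29.13 / 0.274 = 106.314
AUC_0→∞ = 227.7825 + 106.314 = 334.0965 mg/L·h

AUC = 334 mg/L·h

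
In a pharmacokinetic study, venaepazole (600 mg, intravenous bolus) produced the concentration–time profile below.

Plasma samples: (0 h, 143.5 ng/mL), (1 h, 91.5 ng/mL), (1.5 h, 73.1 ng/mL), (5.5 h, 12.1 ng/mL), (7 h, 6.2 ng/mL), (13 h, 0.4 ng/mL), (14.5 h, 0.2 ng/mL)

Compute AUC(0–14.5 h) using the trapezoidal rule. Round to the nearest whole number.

AUC = 363 ng/mL·h

Trapezoidal AUC_0→14.5:
  [0→1]: (143.5+91.5)/2 × 1 = 117.5
  [1→1.5]: (91.5+73.1)/2 × 0.5 = 41.15
  [1.5→5.5]: (73.1+12.1)/2 × 4 = 170.4
  [5.5→7]: (12.1+6.2)/2 × 1.5 = 13.725
  [7→13]: (6.2+0.4)/2 × 6 = 19.8
  [13→14.5]: (0.4+0.2)/2 × 1.5 = 0.45
  Sum = 363.025 ng/mL·h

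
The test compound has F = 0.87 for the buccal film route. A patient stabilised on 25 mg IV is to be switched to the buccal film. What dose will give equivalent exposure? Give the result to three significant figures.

D_buccal = 28.7 mg

For equal systemic exposure: F × D_ev = D_iv
D_ev = D_iv / F = 25 / 0.87 = 28.7356 mg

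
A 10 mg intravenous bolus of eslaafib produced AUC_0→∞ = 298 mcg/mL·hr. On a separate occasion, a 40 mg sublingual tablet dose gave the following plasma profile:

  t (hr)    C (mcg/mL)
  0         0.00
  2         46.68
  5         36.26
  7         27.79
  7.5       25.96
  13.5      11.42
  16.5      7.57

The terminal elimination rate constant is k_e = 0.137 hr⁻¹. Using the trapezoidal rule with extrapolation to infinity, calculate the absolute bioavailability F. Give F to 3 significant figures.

F = 0.373

Trapezoidal AUC_0→16.5 (sublingual tablet):
  [0→2]: (0.00+46.68)/2 × 2 = 46.68
  [2→5]: (46.68+36.26)/2 × 3 = 124.41
  [5→7]: (36.26+27.79)/2 × 2 = 64.05
  [7→7.5]: (27.79+25.96)/2 × 0.5 = 13.4375
  [7.5→13.5]: (25.96+11.42)/2 × 6 = 112.14
  [13.5→16.5]: (11.42+7.57)/2 × 3 = 28.485
  Sum = 389.2025 mcg/mL·hr
Tail: C_last/k_e = 7.57/0.137 = 55.255
AUC_0→∞ (sublingual tablet) = 389.2025 + 55.255 = 444.4575 mcg/mL·hr
F = (AUC_ev/D_ev)/(AUC_iv/D_iv) = (444.4575/40)/(298/10) = 11.1114/29.8 = 0.3729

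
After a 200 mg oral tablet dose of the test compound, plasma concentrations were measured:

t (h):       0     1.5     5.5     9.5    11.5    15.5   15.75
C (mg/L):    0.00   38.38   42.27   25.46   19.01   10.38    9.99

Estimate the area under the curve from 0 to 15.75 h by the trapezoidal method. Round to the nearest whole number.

AUC = 431 mg/L·h

Trapezoidal AUC_0→15.75:
  [0→1.5]: (0.00+38.38)/2 × 1.5 = 28.785
  [1.5→5.5]: (38.38+42.27)/2 × 4 = 161.3
  [5.5→9.5]: (42.27+25.46)/2 × 4 = 135.46
  [9.5→11.5]: (25.46+19.01)/2 × 2 = 44.47
  [11.5→15.5]: (19.01+10.38)/2 × 4 = 58.78
  [15.5→15.75]: (10.38+9.99)/2 × 0.25 = 2.54625
  Sum = 431.34125 mg/L·h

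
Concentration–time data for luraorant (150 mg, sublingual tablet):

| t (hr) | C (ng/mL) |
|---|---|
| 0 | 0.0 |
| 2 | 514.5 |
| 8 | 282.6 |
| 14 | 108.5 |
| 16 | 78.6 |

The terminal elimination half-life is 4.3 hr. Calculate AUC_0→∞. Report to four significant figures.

Trapezoidal AUC_0→16:
  [0→2]: (0.0+514.5)/2 × 2 = 514.5
  [2→8]: (514.5+282.6)/2 × 6 = 2391.3
  [8→14]: (282.6+108.5)/2 × 6 = 1173.3
  [14→16]: (108.5+78.6)/2 × 2 = 187.1
  Sum = 4266.2 ng/mL·hr
k_e = ln2 / t½ = 0.693147 / 4.3 = 0.1612 hr^-1
Extrapolated tail: C_last / k_e = 78.6 / 0.1612 = 487.593
AUC_0→∞ = 4266.2 + 487.593 = 4753.793 ng/mL·hr

AUC = 4754 ng/mL·hr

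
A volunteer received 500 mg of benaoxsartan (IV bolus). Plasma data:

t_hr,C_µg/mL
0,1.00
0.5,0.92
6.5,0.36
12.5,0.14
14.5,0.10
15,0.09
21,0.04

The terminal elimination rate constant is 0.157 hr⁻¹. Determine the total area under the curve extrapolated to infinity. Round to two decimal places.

Trapezoidal AUC_0→21:
  [0→0.5]: (1.00+0.92)/2 × 0.5 = 0.48
  [0.5→6.5]: (0.92+0.36)/2 × 6 = 3.84
  [6.5→12.5]: (0.36+0.14)/2 × 6 = 1.5
  [12.5→14.5]: (0.14+0.10)/2 × 2 = 0.24
  [14.5→15]: (0.10+0.09)/2 × 0.5 = 0.0475
  [15→21]: (0.09+0.04)/2 × 6 = 0.39
  Sum = 6.4975 µg/mL·hr
Extrapolated tail: C_last / k_e = 0.04 / 0.157 = 0.255
AUC_0→∞ = 6.4975 + 0.255 = 6.7525 µg/mL·hr

AUC = 6.75 µg/mL·hr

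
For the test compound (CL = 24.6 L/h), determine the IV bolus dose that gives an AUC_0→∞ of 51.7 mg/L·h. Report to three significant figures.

Dose = 1270 mg

Dose_iv = CL × AUC_0→∞
     = 24.6 × 51.7 = 1271.82 mg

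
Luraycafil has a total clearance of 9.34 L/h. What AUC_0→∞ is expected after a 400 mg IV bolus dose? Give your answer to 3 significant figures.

AUC = 42.8 mg/L·h

AUC_0→∞ = Dose_iv / CL
        = 400 / 9.34 = 42.8266 mg/L·h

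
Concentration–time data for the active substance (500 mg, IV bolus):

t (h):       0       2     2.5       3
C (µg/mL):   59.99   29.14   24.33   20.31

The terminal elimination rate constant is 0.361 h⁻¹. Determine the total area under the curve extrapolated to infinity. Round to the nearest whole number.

AUC = 170 µg/mL·h

Trapezoidal AUC_0→3:
  [0→2]: (59.99+29.14)/2 × 2 = 89.13
  [2→2.5]: (29.14+24.33)/2 × 0.5 = 13.3675
  [2.5→3]: (24.33+20.31)/2 × 0.5 = 11.16
  Sum = 113.6575 µg/mL·h
Extrapolated tail: C_last / k_e = 20.31 / 0.361 = 56.260
AUC_0→∞ = 113.6575 + 56.260 = 169.9175 µg/mL·h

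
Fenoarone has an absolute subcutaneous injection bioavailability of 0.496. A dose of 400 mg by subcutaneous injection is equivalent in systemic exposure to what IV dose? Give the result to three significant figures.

Systemic exposure from an extravascular dose = F × D_ev, so the equivalent IV dose is F × D_ev.
D_iv = F × D_ev = 0.496 × 400 = 198.4 mg

D_iv = 198 mg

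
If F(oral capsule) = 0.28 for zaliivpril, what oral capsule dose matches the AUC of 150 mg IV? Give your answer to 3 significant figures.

For equal systemic exposure: F × D_ev = D_iv
D_ev = D_iv / F = 150 / 0.28 = 535.714 mg

D_oral = 536 mg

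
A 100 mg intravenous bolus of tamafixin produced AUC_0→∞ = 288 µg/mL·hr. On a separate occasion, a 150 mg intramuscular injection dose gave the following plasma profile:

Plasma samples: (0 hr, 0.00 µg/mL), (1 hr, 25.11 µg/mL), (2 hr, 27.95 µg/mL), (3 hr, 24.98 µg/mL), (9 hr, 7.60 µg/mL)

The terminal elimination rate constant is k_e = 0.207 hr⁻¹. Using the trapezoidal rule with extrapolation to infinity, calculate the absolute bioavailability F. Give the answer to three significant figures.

Trapezoidal AUC_0→9 (intramuscular injection):
  [0→1]: (0.00+25.11)/2 × 1 = 12.555
  [1→2]: (25.11+27.95)/2 × 1 = 26.53
  [2→3]: (27.95+24.98)/2 × 1 = 26.465
  [3→9]: (24.98+7.60)/2 × 6 = 97.74
  Sum = 163.29 µg/mL·hr
Tail: C_last/k_e = 7.60/0.207 = 36.715
AUC_0→∞ (intramuscular injection) = 163.29 + 36.715 = 200.005 µg/mL·hr
F = (AUC_ev/D_ev)/(AUC_iv/D_iv) = (200.005/150)/(288/100) = 1.33337/2.88 = 0.4630

F = 0.463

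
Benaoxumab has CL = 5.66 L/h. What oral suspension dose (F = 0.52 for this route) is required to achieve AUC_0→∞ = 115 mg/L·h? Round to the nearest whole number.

Dose = CL × AUC_0→∞ / F
     = 5.66 × 115 / 0.52 = 1251.73 mg

Dose = 1252 mg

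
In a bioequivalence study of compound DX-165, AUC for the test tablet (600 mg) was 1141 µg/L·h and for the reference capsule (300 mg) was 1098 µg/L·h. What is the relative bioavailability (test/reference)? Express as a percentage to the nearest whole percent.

F_rel = 52%

F_rel = (AUC_test/D_test) / (AUC_ref/D_ref)
      = (1141/600) / (1098/300)
      = 1.90167 / 3.66 = 0.5196 = 51.96%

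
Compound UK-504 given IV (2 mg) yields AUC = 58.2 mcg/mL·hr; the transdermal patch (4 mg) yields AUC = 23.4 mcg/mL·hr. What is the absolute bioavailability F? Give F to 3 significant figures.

F = 0.201

F = (AUC_ev / D_ev) / (AUC_iv / D_iv)
  = (23.4/4) / (58.2/2)
  = 5.85 / 29.1 = 0.2010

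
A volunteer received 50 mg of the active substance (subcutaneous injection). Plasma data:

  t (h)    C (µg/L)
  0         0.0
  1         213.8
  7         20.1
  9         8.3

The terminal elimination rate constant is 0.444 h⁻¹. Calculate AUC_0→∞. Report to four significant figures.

AUC = 855.7 µg/L·h

Trapezoidal AUC_0→9:
  [0→1]: (0.0+213.8)/2 × 1 = 106.9
  [1→7]: (213.8+20.1)/2 × 6 = 701.7
  [7→9]: (20.1+8.3)/2 × 2 = 28.4
  Sum = 837.0 µg/L·h
Extrapolated tail: C_last / k_e = 8.3 / 0.444 = 18.694
AUC_0→∞ = 837.0 + 18.694 = 855.694 µg/L·h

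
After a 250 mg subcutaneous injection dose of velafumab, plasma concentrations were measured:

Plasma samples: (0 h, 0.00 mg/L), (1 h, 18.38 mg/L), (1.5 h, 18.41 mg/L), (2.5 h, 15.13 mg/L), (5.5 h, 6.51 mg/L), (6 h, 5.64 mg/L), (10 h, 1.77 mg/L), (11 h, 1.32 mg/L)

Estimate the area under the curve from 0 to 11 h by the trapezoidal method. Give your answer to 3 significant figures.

AUC = 87.0 mg/L·h

Trapezoidal AUC_0→11:
  [0→1]: (0.00+18.38)/2 × 1 = 9.19
  [1→1.5]: (18.38+18.41)/2 × 0.5 = 9.1975
  [1.5→2.5]: (18.41+15.13)/2 × 1 = 16.77
  [2.5→5.5]: (15.13+6.51)/2 × 3 = 32.46
  [5.5→6]: (6.51+5.64)/2 × 0.5 = 3.0375
  [6→10]: (5.64+1.77)/2 × 4 = 14.82
  [10→11]: (1.77+1.32)/2 × 1 = 1.545
  Sum = 87.02 mg/L·h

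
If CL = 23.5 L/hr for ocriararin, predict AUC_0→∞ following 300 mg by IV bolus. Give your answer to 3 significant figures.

AUC_0→∞ = Dose_iv / CL
        = 300 / 23.5 = 12.766 mg/L·hr

AUC = 12.8 mg/L·hr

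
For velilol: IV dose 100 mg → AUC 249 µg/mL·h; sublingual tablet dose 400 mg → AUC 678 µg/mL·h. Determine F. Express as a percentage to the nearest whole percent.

F = 68%

F = (AUC_ev / D_ev) / (AUC_iv / D_iv)
  = (678/400) / (249/100)
  = 1.695 / 2.49 = 0.6807
  = 68.07%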